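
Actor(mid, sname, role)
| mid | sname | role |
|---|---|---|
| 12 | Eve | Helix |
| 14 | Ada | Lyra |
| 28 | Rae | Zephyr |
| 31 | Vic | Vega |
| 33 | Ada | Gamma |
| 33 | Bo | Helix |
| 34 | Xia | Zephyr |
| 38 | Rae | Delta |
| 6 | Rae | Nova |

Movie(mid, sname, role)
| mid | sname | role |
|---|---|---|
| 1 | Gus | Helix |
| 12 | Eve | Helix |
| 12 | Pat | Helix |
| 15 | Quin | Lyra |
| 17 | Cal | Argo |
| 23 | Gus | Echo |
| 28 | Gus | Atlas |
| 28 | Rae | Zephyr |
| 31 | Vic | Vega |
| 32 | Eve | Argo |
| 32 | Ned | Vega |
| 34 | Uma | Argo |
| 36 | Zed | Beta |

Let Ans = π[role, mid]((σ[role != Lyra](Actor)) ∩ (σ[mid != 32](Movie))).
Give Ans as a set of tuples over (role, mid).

{(Helix, 12), (Vega, 31), (Zephyr, 28)}

Selection role != Lyra: {(12, Eve, Helix), (28, Rae, Zephyr), (31, Vic, Vega), (33, Ada, Gamma), (33, Bo, Helix), (34, Xia, Zephyr), (38, Rae, Delta), (6, Rae, Nova)}
Selection mid != 32: {(1, Gus, Helix), (12, Eve, Helix), (12, Pat, Helix), (15, Quin, Lyra), (17, Cal, Argo), (23, Gus, Echo), (28, Gus, Atlas), (28, Rae, Zephyr), (31, Vic, Vega), (34, Uma, Argo), (36, Zed, Beta)}
Intersection: {(12, Eve, Helix), (28, Rae, Zephyr), (31, Vic, Vega), (33, Ada, Gamma), (33, Bo, Helix), (34, Xia, Zephyr), (38, Rae, Delta), (6, Rae, Nova)} with {(1, Gus, Helix), (12, Eve, Helix), (12, Pat, Helix), (15, Quin, Lyra), (17, Cal, Argo), (23, Gus, Echo), (28, Gus, Atlas), (28, Rae, Zephyr), (31, Vic, Vega), (34, Uma, Argo), (36, Zed, Beta)} → {(12, Eve, Helix), (28, Rae, Zephyr), (31, Vic, Vega)}
π_{role, mid} gives {(Helix, 12), (Vega, 31), (Zephyr, 28)}.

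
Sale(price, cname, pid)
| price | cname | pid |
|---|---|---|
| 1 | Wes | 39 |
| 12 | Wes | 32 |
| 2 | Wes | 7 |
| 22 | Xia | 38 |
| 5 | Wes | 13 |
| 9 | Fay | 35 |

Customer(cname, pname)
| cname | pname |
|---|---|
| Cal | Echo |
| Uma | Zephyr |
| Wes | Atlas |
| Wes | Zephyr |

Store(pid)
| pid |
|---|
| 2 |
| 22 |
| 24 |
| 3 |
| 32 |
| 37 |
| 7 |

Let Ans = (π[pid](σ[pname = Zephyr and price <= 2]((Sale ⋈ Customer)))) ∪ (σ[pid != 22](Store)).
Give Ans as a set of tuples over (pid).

{2, 24, 3, 32, 37, 39, 7}

Natural join on cname: {(1, Wes, 39, Atlas), (1, Wes, 39, Zephyr), (12, Wes, 32, Atlas), (12, Wes, 32, Zephyr), (2, Wes, 7, Atlas), (2, Wes, 7, Zephyr), (5, Wes, 13, Atlas), (5, Wes, 13, Zephyr)}
σ[pname = Zephyr and price <= 2]: keep tuples satisfying pname = Zephyr and price <= 2 → {(1, Wes, 39, Zephyr), (2, Wes, 7, Zephyr)}
π_{pid} gives {39, 7}.
σ[pid != 22]: keep tuples satisfying pid != 22 → {2, 24, 3, 32, 37, 7}
Set union of the two operands is {2, 24, 3, 32, 37, 39, 7}.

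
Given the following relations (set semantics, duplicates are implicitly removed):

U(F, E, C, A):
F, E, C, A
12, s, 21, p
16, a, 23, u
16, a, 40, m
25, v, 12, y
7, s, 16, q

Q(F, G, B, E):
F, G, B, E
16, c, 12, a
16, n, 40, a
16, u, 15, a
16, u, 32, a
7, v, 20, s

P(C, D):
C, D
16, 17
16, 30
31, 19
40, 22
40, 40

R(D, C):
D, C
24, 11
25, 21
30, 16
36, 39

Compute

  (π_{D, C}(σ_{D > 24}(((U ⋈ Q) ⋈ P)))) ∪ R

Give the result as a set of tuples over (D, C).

Natural join on F, E: {(16, a, 23, u, c, 12), (16, a, 23, u, n, 40), (16, a, 23, u, u, 15), (16, a, 23, u, u, 32), (16, a, 40, m, c, 12), (16, a, 40, m, n, 40), (16, a, 40, m, u, 15), (16, a, 40, m, u, 32), (7, s, 16, q, v, 20)}
Natural join on C: {(16, a, 40, m, c, 12, 22), (16, a, 40, m, c, 12, 40), (16, a, 40, m, n, 40, 22), (16, a, 40, m, n, 40, 40), (16, a, 40, m, u, 15, 22), (16, a, 40, m, u, 15, 40), (16, a, 40, m, u, 32, 22), (16, a, 40, m, u, 32, 40), (7, s, 16, q, v, 20, 17), (7, s, 16, q, v, 20, 30)}
Filtering on D > 24 leaves {(16, a, 40, m, c, 12, 40), (16, a, 40, m, n, 40, 40), (16, a, 40, m, u, 15, 40), (16, a, 40, m, u, 32, 40), (7, s, 16, q, v, 20, 30)}.
π[D, C]: project onto (D, C) (3 duplicate(s) eliminated) → {(30, 16), (40, 40)}
Set union of the two operands is {(24, 11), (25, 21), (30, 16), (36, 39), (40, 40)}.

{(24, 11), (25, 21), (30, 16), (36, 39), (40, 40)}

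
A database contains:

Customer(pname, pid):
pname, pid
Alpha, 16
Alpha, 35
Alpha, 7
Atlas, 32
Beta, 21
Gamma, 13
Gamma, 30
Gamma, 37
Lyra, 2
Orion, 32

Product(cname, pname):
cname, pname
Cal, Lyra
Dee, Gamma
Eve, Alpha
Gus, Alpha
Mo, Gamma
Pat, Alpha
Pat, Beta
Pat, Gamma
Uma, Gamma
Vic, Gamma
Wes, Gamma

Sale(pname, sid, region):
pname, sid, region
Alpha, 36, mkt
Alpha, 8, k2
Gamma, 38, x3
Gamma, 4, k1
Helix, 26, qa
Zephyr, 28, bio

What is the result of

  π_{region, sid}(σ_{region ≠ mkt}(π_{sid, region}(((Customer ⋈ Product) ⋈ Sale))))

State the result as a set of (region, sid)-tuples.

Customer ⋈ Product (natural join on pname): {(Alpha, 16, Eve), (Alpha, 16, Gus), (Alpha, 16, Pat), (Alpha, 35, Eve), (Alpha, 35, Gus), (Alpha, 35, Pat), (Alpha, 7, Eve), (Alpha, 7, Gus), (Alpha, 7, Pat), (Beta, 21, Pat), (Gamma, 13, Dee), (Gamma, 13, Mo), (Gamma, 13, Pat), (Gamma, 13, Uma), (Gamma, 13, Vic), (Gamma, 13, Wes), (Gamma, 30, Dee), (Gamma, 30, Mo), (Gamma, 30, Pat), (Gamma, 30, Uma), (Gamma, 30, Vic), (Gamma, 30, Wes), (Gamma, 37, Dee), (Gamma, 37, Mo), (Gamma, 37, Pat), (Gamma, 37, Uma), (Gamma, 37, Vic), (Gamma, 37, Wes), (Lyra, 2, Cal)}
(Customer ⋈ Product) ⋈ Sale (natural join on pname): {(Alpha, 16, Eve, 36, mkt), (Alpha, 16, Eve, 8, k2), (Alpha, 16, Gus, 36, mkt), (Alpha, 16, Gus, 8, k2), (Alpha, 16, Pat, 36, mkt), (Alpha, 16, Pat, 8, k2), (Alpha, 35, Eve, 36, mkt), (Alpha, 35, Eve, 8, k2), (Alpha, 35, Gus, 36, mkt), (Alpha, 35, Gus, 8, k2), (Alpha, 35, Pat, 36, mkt), (Alpha, 35, Pat, 8, k2), (Alpha, 7, Eve, 36, mkt), (Alpha, 7, Eve, 8, k2), (Alpha, 7, Gus, 36, mkt), (Alpha, 7, Gus, 8, k2), (Alpha, 7, Pat, 36, mkt), (Alpha, 7, Pat, 8, k2), (Gamma, 13, Dee, 38, x3), (Gamma, 13, Dee, 4, k1), (Gamma, 13, Mo, 38, x3), (Gamma, 13, Mo, 4, k1), (Gamma, 13, Pat, 38, x3), (Gamma, 13, Pat, 4, k1), (Gamma, 13, Uma, 38, x3), (Gamma, 13, Uma, 4, k1), (Gamma, 13, Vic, 38, x3), (Gamma, 13, Vic, 4, k1), (Gamma, 13, Wes, 38, x3), (Gamma, 13, Wes, 4, k1), (Gamma, 30, Dee, 38, x3), (Gamma, 30, Dee, 4, k1), (Gamma, 30, Mo, 38, x3), (Gamma, 30, Mo, 4, k1), (Gamma, 30, Pat, 38, x3), (Gamma, 30, Pat, 4, k1), (Gamma, 30, Uma, 38, x3), (Gamma, 30, Uma, 4, k1), (Gamma, 30, Vic, 38, x3), (Gamma, 30, Vic, 4, k1), (Gamma, 30, Wes, 38, x3), (Gamma, 30, Wes, 4, k1), (Gamma, 37, Dee, 38, x3), (Gamma, 37, Dee, 4, k1), (Gamma, 37, Mo, 38, x3), (Gamma, 37, Mo, 4, k1), (Gamma, 37, Pat, 38, x3), (Gamma, 37, Pat, 4, k1), (Gamma, 37, Uma, 38, x3), (Gamma, 37, Uma, 4, k1), (Gamma, 37, Vic, 38, x3), (Gamma, 37, Vic, 4, k1), (Gamma, 37, Wes, 38, x3), (Gamma, 37, Wes, 4, k1)}
Keep only column(s) sid, region (50 duplicate(s) eliminated): {(36, mkt), (38, x3), (4, k1), (8, k2)}
Filtering on region ≠ mkt leaves {(38, x3), (4, k1), (8, k2)}.
Keep only column(s) region, sid: {(k1, 4), (k2, 8), (x3, 38)}

{(k1, 4), (k2, 8), (x3, 38)}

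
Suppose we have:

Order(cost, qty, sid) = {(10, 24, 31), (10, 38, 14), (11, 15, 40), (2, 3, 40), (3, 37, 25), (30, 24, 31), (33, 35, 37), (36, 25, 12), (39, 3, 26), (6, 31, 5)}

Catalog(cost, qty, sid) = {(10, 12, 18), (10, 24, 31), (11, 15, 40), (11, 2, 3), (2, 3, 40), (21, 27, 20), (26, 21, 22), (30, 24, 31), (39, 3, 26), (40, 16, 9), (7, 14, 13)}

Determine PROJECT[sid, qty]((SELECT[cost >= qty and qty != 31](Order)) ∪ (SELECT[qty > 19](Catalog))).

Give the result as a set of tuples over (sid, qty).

{(12, 25), (20, 27), (22, 21), (26, 3), (31, 24)}

Selection cost >= qty and qty != 31: {(30, 24, 31), (36, 25, 12), (39, 3, 26)}
Selection qty > 19: {(10, 24, 31), (21, 27, 20), (26, 21, 22), (30, 24, 31)}
Union: {(30, 24, 31), (36, 25, 12), (39, 3, 26)} with {(10, 24, 31), (21, 27, 20), (26, 21, 22), (30, 24, 31)} → {(10, 24, 31), (21, 27, 20), (26, 21, 22), (30, 24, 31), (36, 25, 12), (39, 3, 26)}
π[sid, qty]: project onto (sid, qty) (1 duplicate(s) eliminated) → {(12, 25), (20, 27), (22, 21), (26, 3), (31, 24)}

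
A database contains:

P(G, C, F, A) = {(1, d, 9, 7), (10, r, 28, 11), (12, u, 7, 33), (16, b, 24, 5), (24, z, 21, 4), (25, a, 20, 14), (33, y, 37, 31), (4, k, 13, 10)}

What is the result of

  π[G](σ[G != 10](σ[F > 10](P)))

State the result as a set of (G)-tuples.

{16, 24, 25, 33, 4}

Selection F > 10: {(10, r, 28, 11), (16, b, 24, 5), (24, z, 21, 4), (25, a, 20, 14), (33, y, 37, 31), (4, k, 13, 10)}
Selection G != 10: {(16, b, 24, 5), (24, z, 21, 4), (25, a, 20, 14), (33, y, 37, 31), (4, k, 13, 10)}
π_{G} gives {16, 24, 25, 33, 4}.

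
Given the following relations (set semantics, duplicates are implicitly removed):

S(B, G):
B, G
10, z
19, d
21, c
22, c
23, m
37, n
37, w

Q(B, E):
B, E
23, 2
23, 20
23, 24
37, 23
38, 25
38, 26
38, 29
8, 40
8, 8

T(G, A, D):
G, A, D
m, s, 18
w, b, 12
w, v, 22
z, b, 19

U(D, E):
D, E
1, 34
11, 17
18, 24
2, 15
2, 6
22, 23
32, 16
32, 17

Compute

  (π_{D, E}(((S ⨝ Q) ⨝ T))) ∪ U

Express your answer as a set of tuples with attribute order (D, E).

{(1, 34), (11, 17), (12, 23), (18, 2), (18, 20), (18, 24), (2, 15), (2, 6), (22, 23), (32, 16), (32, 17)}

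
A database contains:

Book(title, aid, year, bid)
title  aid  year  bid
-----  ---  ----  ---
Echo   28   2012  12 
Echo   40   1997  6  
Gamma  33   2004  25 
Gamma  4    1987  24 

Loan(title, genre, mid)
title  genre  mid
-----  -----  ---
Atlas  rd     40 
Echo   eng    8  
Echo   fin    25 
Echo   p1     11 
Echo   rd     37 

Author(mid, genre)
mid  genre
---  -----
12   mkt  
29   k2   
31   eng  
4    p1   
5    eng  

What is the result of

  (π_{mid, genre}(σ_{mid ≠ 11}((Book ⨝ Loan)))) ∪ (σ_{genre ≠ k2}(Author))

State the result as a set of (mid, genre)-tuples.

{(12, mkt), (25, fin), (31, eng), (37, rd), (4, p1), (5, eng), (8, eng)}

Joining Book and Loan on title yields {(Echo, 28, 2012, 12, eng, 8), (Echo, 28, 2012, 12, fin, 25), (Echo, 28, 2012, 12, p1, 11), (Echo, 28, 2012, 12, rd, 37), (Echo, 40, 1997, 6, eng, 8), (Echo, 40, 1997, 6, fin, 25), (Echo, 40, 1997, 6, p1, 11), (Echo, 40, 1997, 6, rd, 37)}.
σ[mid ≠ 11]: keep tuples satisfying mid ≠ 11 → {(Echo, 28, 2012, 12, eng, 8), (Echo, 28, 2012, 12, fin, 25), (Echo, 28, 2012, 12, rd, 37), (Echo, 40, 1997, 6, eng, 8), (Echo, 40, 1997, 6, fin, 25), (Echo, 40, 1997, 6, rd, 37)}
Projecting to mid, genre (3 duplicate(s) eliminated): {(25, fin), (37, rd), (8, eng)}
σ[genre ≠ k2]: keep tuples satisfying genre ≠ k2 → {(12, mkt), (31, eng), (4, p1), (5, eng)}
Union: {(25, fin), (37, rd), (8, eng)} with {(12, mkt), (31, eng), (4, p1), (5, eng)} → {(12, mkt), (25, fin), (31, eng), (37, rd), (4, p1), (5, eng), (8, eng)}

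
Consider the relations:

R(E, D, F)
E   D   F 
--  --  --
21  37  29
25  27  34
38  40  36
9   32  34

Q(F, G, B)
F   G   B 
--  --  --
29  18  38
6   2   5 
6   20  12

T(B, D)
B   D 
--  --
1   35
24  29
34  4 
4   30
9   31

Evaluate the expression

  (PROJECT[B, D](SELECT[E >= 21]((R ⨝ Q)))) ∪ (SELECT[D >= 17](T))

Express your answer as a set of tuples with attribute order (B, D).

{(1, 35), (24, 29), (38, 37), (4, 30), (9, 31)}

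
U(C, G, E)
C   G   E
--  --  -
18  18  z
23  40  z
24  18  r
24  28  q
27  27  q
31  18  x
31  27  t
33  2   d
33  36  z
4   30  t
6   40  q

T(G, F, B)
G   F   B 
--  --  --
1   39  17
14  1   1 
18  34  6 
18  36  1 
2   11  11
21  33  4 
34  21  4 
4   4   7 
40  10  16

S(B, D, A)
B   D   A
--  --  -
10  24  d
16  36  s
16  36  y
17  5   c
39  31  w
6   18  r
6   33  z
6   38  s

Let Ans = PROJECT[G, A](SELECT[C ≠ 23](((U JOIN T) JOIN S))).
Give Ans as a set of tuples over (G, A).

U ⋈ T (natural join on G): {(18, 18, z, 34, 6), (18, 18, z, 36, 1), (23, 40, z, 10, 16), (24, 18, r, 34, 6), (24, 18, r, 36, 1), (31, 18, x, 34, 6), (31, 18, x, 36, 1), (33, 2, d, 11, 11), (6, 40, q, 10, 16)}
(U JOIN T) ⋈ S (natural join on B): {(18, 18, z, 34, 6, 18, r), (18, 18, z, 34, 6, 33, z), (18, 18, z, 34, 6, 38, s), (23, 40, z, 10, 16, 36, s), (23, 40, z, 10, 16, 36, y), (24, 18, r, 34, 6, 18, r), (24, 18, r, 34, 6, 33, z), (24, 18, r, 34, 6, 38, s), (31, 18, x, 34, 6, 18, r), (31, 18, x, 34, 6, 33, z), (31, 18, x, 34, 6, 38, s), (6, 40, q, 10, 16, 36, s), (6, 40, q, 10, 16, 36, y)}
Selection C ≠ 23: {(18, 18, z, 34, 6, 18, r), (18, 18, z, 34, 6, 33, z), (18, 18, z, 34, 6, 38, s), (24, 18, r, 34, 6, 18, r), (24, 18, r, 34, 6, 33, z), (24, 18, r, 34, 6, 38, s), (31, 18, x, 34, 6, 18, r), (31, 18, x, 34, 6, 33, z), (31, 18, x, 34, 6, 38, s), (6, 40, q, 10, 16, 36, s), (6, 40, q, 10, 16, 36, y)}
π[G, A]: project onto (G, A) (6 duplicate(s) eliminated) → {(18, r), (18, s), (18, z), (40, s), (40, y)}

{(18, r), (18, s), (18, z), (40, s), (40, y)}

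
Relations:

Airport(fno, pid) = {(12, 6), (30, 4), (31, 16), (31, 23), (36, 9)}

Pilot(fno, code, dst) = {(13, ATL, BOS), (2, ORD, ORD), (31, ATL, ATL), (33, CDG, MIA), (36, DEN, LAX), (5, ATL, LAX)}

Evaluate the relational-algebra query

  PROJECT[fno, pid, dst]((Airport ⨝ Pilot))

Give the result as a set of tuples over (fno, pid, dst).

{(31, 16, ATL), (31, 23, ATL), (36, 9, LAX)}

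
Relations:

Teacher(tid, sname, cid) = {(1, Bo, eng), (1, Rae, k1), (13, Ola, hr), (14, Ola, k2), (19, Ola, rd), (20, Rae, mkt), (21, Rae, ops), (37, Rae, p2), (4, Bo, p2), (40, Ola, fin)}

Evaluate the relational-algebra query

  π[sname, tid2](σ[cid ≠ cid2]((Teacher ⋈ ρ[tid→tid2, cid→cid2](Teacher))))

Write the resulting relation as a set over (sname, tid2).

{(Bo, 1), (Bo, 4), (Ola, 13), (Ola, 14), (Ola, 19), (Ola, 40), (Rae, 1), (Rae, 20), (Rae, 21), (Rae, 37)}

ρ[tid→tid2, cid→cid2]: schema becomes (tid2, sname, cid2); tuples unchanged.
Natural join on sname: {(1, Bo, eng, 1, eng), (1, Bo, eng, 4, p2), (1, Rae, k1, 1, k1), (1, Rae, k1, 20, mkt), (1, Rae, k1, 21, ops), (1, Rae, k1, 37, p2), (13, Ola, hr, 13, hr), (13, Ola, hr, 14, k2), (13, Ola, hr, 19, rd), (13, Ola, hr, 40, fin), (14, Ola, k2, 13, hr), (14, Ola, k2, 14, k2), (14, Ola, k2, 19, rd), (14, Ola, k2, 40, fin), (19, Ola, rd, 13, hr), (19, Ola, rd, 14, k2), (19, Ola, rd, 19, rd), (19, Ola, rd, 40, fin), (20, Rae, mkt, 1, k1), (20, Rae, mkt, 20, mkt), (20, Rae, mkt, 21, ops), (20, Rae, mkt, 37, p2), (21, Rae, ops, 1, k1), (21, Rae, ops, 20, mkt), (21, Rae, ops, 21, ops), (21, Rae, ops, 37, p2), (37, Rae, p2, 1, k1), (37, Rae, p2, 20, mkt), (37, Rae, p2, 21, ops), (37, Rae, p2, 37, p2), (4, Bo, p2, 1, eng), (4, Bo, p2, 4, p2), (40, Ola, fin, 13, hr), (40, Ola, fin, 14, k2), (40, Ola, fin, 19, rd), (40, Ola, fin, 40, fin)}
Apply σ_{cid ≠ cid2}; surviving tuples: {(1, Bo, eng, 4, p2), (1, Rae, k1, 20, mkt), (1, Rae, k1, 21, ops), (1, Rae, k1, 37, p2), (13, Ola, hr, 14, k2), (13, Ola, hr, 19, rd), (13, Ola, hr, 40, fin), (14, Ola, k2, 13, hr), (14, Ola, k2, 19, rd), (14, Ola, k2, 40, fin), (19, Ola, rd, 13, hr), (19, Ola, rd, 14, k2), (19, Ola, rd, 40, fin), (20, Rae, mkt, 1, k1), (20, Rae, mkt, 21, ops), (20, Rae, mkt, 37, p2), (21, Rae, ops, 1, k1), (21, Rae, ops, 20, mkt), (21, Rae, ops, 37, p2), (37, Rae, p2, 1, k1), (37, Rae, p2, 20, mkt), (37, Rae, p2, 21, ops), (4, Bo, p2, 1, eng), (40, Ola, fin, 13, hr), (40, Ola, fin, 14, k2), (40, Ola, fin, 19, rd)}
π_{sname, tid2} gives {(Bo, 1), (Bo, 4), (Ola, 13), (Ola, 14), (Ola, 19), (Ola, 40), (Rae, 1), (Rae, 20), (Rae, 21), (Rae, 37)} (16 duplicate(s) eliminated).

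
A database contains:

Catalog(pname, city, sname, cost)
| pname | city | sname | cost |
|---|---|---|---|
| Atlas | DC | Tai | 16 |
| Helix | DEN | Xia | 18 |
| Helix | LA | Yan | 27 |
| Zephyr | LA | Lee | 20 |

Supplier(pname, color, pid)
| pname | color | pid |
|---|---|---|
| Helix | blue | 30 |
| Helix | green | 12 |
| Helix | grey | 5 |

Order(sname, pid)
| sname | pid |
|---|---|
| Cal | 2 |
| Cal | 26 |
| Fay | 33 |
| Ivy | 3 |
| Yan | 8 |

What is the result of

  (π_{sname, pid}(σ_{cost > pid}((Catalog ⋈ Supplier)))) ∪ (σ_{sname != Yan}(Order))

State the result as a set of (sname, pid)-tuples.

{(Cal, 2), (Cal, 26), (Fay, 33), (Ivy, 3), (Xia, 12), (Xia, 5), (Yan, 12), (Yan, 5)}

Joining Catalog and Supplier on pname yields {(Helix, DEN, Xia, 18, blue, 30), (Helix, DEN, Xia, 18, green, 12), (Helix, DEN, Xia, 18, grey, 5), (Helix, LA, Yan, 27, blue, 30), (Helix, LA, Yan, 27, green, 12), (Helix, LA, Yan, 27, grey, 5)}.
Apply σ_{cost > pid}; surviving tuples: {(Helix, DEN, Xia, 18, green, 12), (Helix, DEN, Xia, 18, grey, 5), (Helix, LA, Yan, 27, green, 12), (Helix, LA, Yan, 27, grey, 5)}
Projecting to sname, pid: {(Xia, 12), (Xia, 5), (Yan, 12), (Yan, 5)}
Apply σ_{sname != Yan}; surviving tuples: {(Cal, 2), (Cal, 26), (Fay, 33), (Ivy, 3)}
Union: {(Xia, 12), (Xia, 5), (Yan, 12), (Yan, 5)} with {(Cal, 2), (Cal, 26), (Fay, 33), (Ivy, 3)} → {(Cal, 2), (Cal, 26), (Fay, 33), (Ivy, 3), (Xia, 12), (Xia, 5), (Yan, 12), (Yan, 5)}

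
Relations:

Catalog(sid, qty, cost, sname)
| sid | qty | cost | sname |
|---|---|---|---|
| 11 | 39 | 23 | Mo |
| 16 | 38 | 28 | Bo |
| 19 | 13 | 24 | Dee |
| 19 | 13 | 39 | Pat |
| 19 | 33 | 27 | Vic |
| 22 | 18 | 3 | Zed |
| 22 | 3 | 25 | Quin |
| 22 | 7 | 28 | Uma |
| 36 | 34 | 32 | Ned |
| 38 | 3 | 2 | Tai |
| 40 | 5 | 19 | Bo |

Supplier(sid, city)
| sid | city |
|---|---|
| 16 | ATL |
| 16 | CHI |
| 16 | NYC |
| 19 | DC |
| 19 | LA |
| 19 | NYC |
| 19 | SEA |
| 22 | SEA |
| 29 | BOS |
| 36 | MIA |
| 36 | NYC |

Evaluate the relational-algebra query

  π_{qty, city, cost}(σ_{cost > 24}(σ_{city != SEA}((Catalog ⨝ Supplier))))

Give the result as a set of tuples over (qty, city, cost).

{(13, DC, 39), (13, LA, 39), (13, NYC, 39), (33, DC, 27), (33, LA, 27), (33, NYC, 27), (34, MIA, 32), (34, NYC, 32), (38, ATL, 28), (38, CHI, 28), (38, NYC, 28)}

Natural join on sid: {(16, 38, 28, Bo, ATL), (16, 38, 28, Bo, CHI), (16, 38, 28, Bo, NYC), (19, 13, 24, Dee, DC), (19, 13, 24, Dee, LA), (19, 13, 24, Dee, NYC), (19, 13, 24, Dee, SEA), (19, 13, 39, Pat, DC), (19, 13, 39, Pat, LA), (19, 13, 39, Pat, NYC), (19, 13, 39, Pat, SEA), (19, 33, 27, Vic, DC), (19, 33, 27, Vic, LA), (19, 33, 27, Vic, NYC), (19, 33, 27, Vic, SEA), (22, 18, 3, Zed, SEA), (22, 3, 25, Quin, SEA), (22, 7, 28, Uma, SEA), (36, 34, 32, Ned, MIA), (36, 34, 32, Ned, NYC)}
Selection city != SEA: {(16, 38, 28, Bo, ATL), (16, 38, 28, Bo, CHI), (16, 38, 28, Bo, NYC), (19, 13, 24, Dee, DC), (19, 13, 24, Dee, LA), (19, 13, 24, Dee, NYC), (19, 13, 39, Pat, DC), (19, 13, 39, Pat, LA), (19, 13, 39, Pat, NYC), (19, 33, 27, Vic, DC), (19, 33, 27, Vic, LA), (19, 33, 27, Vic, NYC), (36, 34, 32, Ned, MIA), (36, 34, 32, Ned, NYC)}
Selection cost > 24: {(16, 38, 28, Bo, ATL), (16, 38, 28, Bo, CHI), (16, 38, 28, Bo, NYC), (19, 13, 39, Pat, DC), (19, 13, 39, Pat, LA), (19, 13, 39, Pat, NYC), (19, 33, 27, Vic, DC), (19, 33, 27, Vic, LA), (19, 33, 27, Vic, NYC), (36, 34, 32, Ned, MIA), (36, 34, 32, Ned, NYC)}
Keep only column(s) qty, city, cost: {(13, DC, 39), (13, LA, 39), (13, NYC, 39), (33, DC, 27), (33, LA, 27), (33, NYC, 27), (34, MIA, 32), (34, NYC, 32), (38, ATL, 28), (38, CHI, 28), (38, NYC, 28)}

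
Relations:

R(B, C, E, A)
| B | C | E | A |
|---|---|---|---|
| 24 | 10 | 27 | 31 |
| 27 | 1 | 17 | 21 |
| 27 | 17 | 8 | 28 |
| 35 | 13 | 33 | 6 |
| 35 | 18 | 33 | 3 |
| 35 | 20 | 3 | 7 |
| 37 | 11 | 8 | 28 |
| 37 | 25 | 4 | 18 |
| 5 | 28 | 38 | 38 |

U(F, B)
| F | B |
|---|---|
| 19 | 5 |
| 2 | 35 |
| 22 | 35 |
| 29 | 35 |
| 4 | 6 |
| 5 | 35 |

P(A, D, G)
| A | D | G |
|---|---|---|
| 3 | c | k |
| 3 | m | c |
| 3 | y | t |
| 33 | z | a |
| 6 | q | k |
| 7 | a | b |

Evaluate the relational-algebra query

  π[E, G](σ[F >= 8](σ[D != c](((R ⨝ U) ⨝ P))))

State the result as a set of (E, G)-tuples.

R ⋈ U (natural join on B): {(35, 13, 33, 6, 2), (35, 13, 33, 6, 22), (35, 13, 33, 6, 29), (35, 13, 33, 6, 5), (35, 18, 33, 3, 2), (35, 18, 33, 3, 22), (35, 18, 33, 3, 29), (35, 18, 33, 3, 5), (35, 20, 3, 7, 2), (35, 20, 3, 7, 22), (35, 20, 3, 7, 29), (35, 20, 3, 7, 5), (5, 28, 38, 38, 19)}
(R ⨝ U) ⋈ P (natural join on A): {(35, 13, 33, 6, 2, q, k), (35, 13, 33, 6, 22, q, k), (35, 13, 33, 6, 29, q, k), (35, 13, 33, 6, 5, q, k), (35, 18, 33, 3, 2, c, k), (35, 18, 33, 3, 2, m, c), (35, 18, 33, 3, 2, y, t), (35, 18, 33, 3, 22, c, k), (35, 18, 33, 3, 22, m, c), (35, 18, 33, 3, 22, y, t), (35, 18, 33, 3, 29, c, k), (35, 18, 33, 3, 29, m, c), (35, 18, 33, 3, 29, y, t), (35, 18, 33, 3, 5, c, k), (35, 18, 33, 3, 5, m, c), (35, 18, 33, 3, 5, y, t), (35, 20, 3, 7, 2, a, b), (35, 20, 3, 7, 22, a, b), (35, 20, 3, 7, 29, a, b), (35, 20, 3, 7, 5, a, b)}
σ[D != c]: keep tuples satisfying D != c → {(35, 13, 33, 6, 2, q, k), (35, 13, 33, 6, 22, q, k), (35, 13, 33, 6, 29, q, k), (35, 13, 33, 6, 5, q, k), (35, 18, 33, 3, 2, m, c), (35, 18, 33, 3, 2, y, t), (35, 18, 33, 3, 22, m, c), (35, 18, 33, 3, 22, y, t), (35, 18, 33, 3, 29, m, c), (35, 18, 33, 3, 29, y, t), (35, 18, 33, 3, 5, m, c), (35, 18, 33, 3, 5, y, t), (35, 20, 3, 7, 2, a, b), (35, 20, 3, 7, 22, a, b), (35, 20, 3, 7, 29, a, b), (35, 20, 3, 7, 5, a, b)}
σ[F >= 8]: keep tuples satisfying F >= 8 → {(35, 13, 33, 6, 22, q, k), (35, 13, 33, 6, 29, q, k), (35, 18, 33, 3, 22, m, c), (35, 18, 33, 3, 22, y, t), (35, 18, 33, 3, 29, m, c), (35, 18, 33, 3, 29, y, t), (35, 20, 3, 7, 22, a, b), (35, 20, 3, 7, 29, a, b)}
π[E, G]: project onto (E, G) (4 duplicate(s) eliminated) → {(3, b), (33, c), (33, k), (33, t)}

{(3, b), (33, c), (33, k), (33, t)}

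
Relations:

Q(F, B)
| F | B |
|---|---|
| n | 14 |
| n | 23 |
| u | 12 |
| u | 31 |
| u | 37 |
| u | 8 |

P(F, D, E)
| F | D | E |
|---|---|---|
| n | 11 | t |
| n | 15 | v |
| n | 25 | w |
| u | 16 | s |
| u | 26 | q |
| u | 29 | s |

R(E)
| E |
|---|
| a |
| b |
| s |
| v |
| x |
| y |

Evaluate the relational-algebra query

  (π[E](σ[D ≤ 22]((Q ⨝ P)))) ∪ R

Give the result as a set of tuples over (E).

{a, b, s, t, v, x, y}

Q ⋈ P (natural join on F): {(n, 14, 11, t), (n, 14, 15, v), (n, 14, 25, w), (n, 23, 11, t), (n, 23, 15, v), (n, 23, 25, w), (u, 12, 16, s), (u, 12, 26, q), (u, 12, 29, s), (u, 31, 16, s), (u, 31, 26, q), (u, 31, 29, s), (u, 37, 16, s), (u, 37, 26, q), (u, 37, 29, s), (u, 8, 16, s), (u, 8, 26, q), (u, 8, 29, s)}
Selection D ≤ 22: {(n, 14, 11, t), (n, 14, 15, v), (n, 23, 11, t), (n, 23, 15, v), (u, 12, 16, s), (u, 31, 16, s), (u, 37, 16, s), (u, 8, 16, s)}
π_{E} gives {s, t, v} (5 duplicate(s) eliminated).
Set union of the two operands is {a, b, s, t, v, x, y}.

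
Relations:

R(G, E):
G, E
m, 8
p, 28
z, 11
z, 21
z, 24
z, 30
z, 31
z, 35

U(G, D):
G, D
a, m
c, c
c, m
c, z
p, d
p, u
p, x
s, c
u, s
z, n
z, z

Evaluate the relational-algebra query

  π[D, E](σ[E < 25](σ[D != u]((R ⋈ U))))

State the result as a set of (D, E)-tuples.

R ⋈ U (natural join on G): {(p, 28, d), (p, 28, u), (p, 28, x), (z, 11, n), (z, 11, z), (z, 21, n), (z, 21, z), (z, 24, n), (z, 24, z), (z, 30, n), (z, 30, z), (z, 31, n), (z, 31, z), (z, 35, n), (z, 35, z)}
Filtering on D != u leaves {(p, 28, d), (p, 28, x), (z, 11, n), (z, 11, z), (z, 21, n), (z, 21, z), (z, 24, n), (z, 24, z), (z, 30, n), (z, 30, z), (z, 31, n), (z, 31, z), (z, 35, n), (z, 35, z)}.
Filtering on E < 25 leaves {(z, 11, n), (z, 11, z), (z, 21, n), (z, 21, z), (z, 24, n), (z, 24, z)}.
π_{D, E} gives {(n, 11), (n, 21), (n, 24), (z, 11), (z, 21), (z, 24)}.

{(n, 11), (n, 21), (n, 24), (z, 11), (z, 21), (z, 24)}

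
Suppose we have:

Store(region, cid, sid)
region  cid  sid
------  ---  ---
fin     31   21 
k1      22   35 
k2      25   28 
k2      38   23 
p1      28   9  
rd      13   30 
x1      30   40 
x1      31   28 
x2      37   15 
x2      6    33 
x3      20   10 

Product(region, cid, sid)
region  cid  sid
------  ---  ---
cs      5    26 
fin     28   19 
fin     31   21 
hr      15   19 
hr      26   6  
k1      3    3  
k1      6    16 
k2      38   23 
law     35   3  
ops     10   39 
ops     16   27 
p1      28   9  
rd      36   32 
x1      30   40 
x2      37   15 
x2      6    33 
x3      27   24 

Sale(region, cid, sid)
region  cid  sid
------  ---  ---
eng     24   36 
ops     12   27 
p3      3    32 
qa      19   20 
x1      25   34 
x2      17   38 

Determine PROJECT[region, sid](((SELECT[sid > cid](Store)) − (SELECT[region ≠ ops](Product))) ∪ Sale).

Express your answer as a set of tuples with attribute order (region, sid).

Apply σ_{sid > cid}; surviving tuples: {(k1, 22, 35), (k2, 25, 28), (rd, 13, 30), (x1, 30, 40), (x2, 6, 33)}
Apply σ_{region ≠ ops}; surviving tuples: {(cs, 5, 26), (fin, 28, 19), (fin, 31, 21), (hr, 15, 19), (hr, 26, 6), (k1, 3, 3), (k1, 6, 16), (k2, 38, 23), (law, 35, 3), (p1, 28, 9), (rd, 36, 32), (x1, 30, 40), (x2, 37, 15), (x2, 6, 33), (x3, 27, 24)}
Taking the difference: {(k1, 22, 35), (k2, 25, 28), (rd, 13, 30)}
Taking the union: {(eng, 24, 36), (k1, 22, 35), (k2, 25, 28), (ops, 12, 27), (p3, 3, 32), (qa, 19, 20), (rd, 13, 30), (x1, 25, 34), (x2, 17, 38)}
Keep only column(s) region, sid: {(eng, 36), (k1, 35), (k2, 28), (ops, 27), (p3, 32), (qa, 20), (rd, 30), (x1, 34), (x2, 38)}

{(eng, 36), (k1, 35), (k2, 28), (ops, 27), (p3, 32), (qa, 20), (rd, 30), (x1, 34), (x2, 38)}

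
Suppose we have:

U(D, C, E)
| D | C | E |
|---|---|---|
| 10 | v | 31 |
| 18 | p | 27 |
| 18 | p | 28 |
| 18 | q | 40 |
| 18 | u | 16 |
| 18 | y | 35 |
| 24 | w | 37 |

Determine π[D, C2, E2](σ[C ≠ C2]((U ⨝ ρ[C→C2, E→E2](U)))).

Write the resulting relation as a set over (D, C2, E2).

ρ[C→C2, E→E2]: schema becomes (D, C2, E2); tuples unchanged.
Natural join on D: {(10, v, 31, v, 31), (18, p, 27, p, 27), (18, p, 27, p, 28), (18, p, 27, q, 40), (18, p, 27, u, 16), (18, p, 27, y, 35), (18, p, 28, p, 27), (18, p, 28, p, 28), (18, p, 28, q, 40), (18, p, 28, u, 16), (18, p, 28, y, 35), (18, q, 40, p, 27), (18, q, 40, p, 28), (18, q, 40, q, 40), (18, q, 40, u, 16), (18, q, 40, y, 35), (18, u, 16, p, 27), (18, u, 16, p, 28), (18, u, 16, q, 40), (18, u, 16, u, 16), (18, u, 16, y, 35), (18, y, 35, p, 27), (18, y, 35, p, 28), (18, y, 35, q, 40), (18, y, 35, u, 16), (18, y, 35, y, 35), (24, w, 37, w, 37)}
Apply σ_{C ≠ C2}; surviving tuples: {(18, p, 27, q, 40), (18, p, 27, u, 16), (18, p, 27, y, 35), (18, p, 28, q, 40), (18, p, 28, u, 16), (18, p, 28, y, 35), (18, q, 40, p, 27), (18, q, 40, p, 28), (18, q, 40, u, 16), (18, q, 40, y, 35), (18, u, 16, p, 27), (18, u, 16, p, 28), (18, u, 16, q, 40), (18, u, 16, y, 35), (18, y, 35, p, 27), (18, y, 35, p, 28), (18, y, 35, q, 40), (18, y, 35, u, 16)}
π_{D, C2, E2} gives {(18, p, 27), (18, p, 28), (18, q, 40), (18, u, 16), (18, y, 35)} (13 duplicate(s) eliminated).

{(18, p, 27), (18, p, 28), (18, q, 40), (18, u, 16), (18, y, 35)}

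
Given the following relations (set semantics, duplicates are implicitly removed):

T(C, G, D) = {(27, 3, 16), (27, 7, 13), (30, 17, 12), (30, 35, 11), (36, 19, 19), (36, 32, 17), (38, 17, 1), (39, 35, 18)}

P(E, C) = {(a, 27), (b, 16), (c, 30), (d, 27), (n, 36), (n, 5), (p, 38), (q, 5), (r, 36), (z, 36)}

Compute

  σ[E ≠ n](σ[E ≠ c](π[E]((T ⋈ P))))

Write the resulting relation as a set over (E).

{a, d, p, r, z}

T ⋈ P (natural join on C): {(27, 3, 16, a), (27, 3, 16, d), (27, 7, 13, a), (27, 7, 13, d), (30, 17, 12, c), (30, 35, 11, c), (36, 19, 19, n), (36, 19, 19, r), (36, 19, 19, z), (36, 32, 17, n), (36, 32, 17, r), (36, 32, 17, z), (38, 17, 1, p)}
Projecting to E (6 duplicate(s) eliminated): {a, c, d, n, p, r, z}
Selection E ≠ c: {a, d, n, p, r, z}
Selection E ≠ n: {a, d, p, r, z}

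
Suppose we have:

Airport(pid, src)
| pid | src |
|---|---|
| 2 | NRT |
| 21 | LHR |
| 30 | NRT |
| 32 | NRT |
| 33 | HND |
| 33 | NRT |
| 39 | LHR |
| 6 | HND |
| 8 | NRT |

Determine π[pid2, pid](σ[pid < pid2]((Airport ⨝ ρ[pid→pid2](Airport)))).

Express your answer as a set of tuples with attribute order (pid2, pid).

ρ[pid→pid2]: schema becomes (pid2, src); tuples unchanged.
Natural join on src: {(2, NRT, 2), (2, NRT, 30), (2, NRT, 32), (2, NRT, 33), (2, NRT, 8), (21, LHR, 21), (21, LHR, 39), (30, NRT, 2), (30, NRT, 30), (30, NRT, 32), (30, NRT, 33), (30, NRT, 8), (32, NRT, 2), (32, NRT, 30), (32, NRT, 32), (32, NRT, 33), (32, NRT, 8), (33, HND, 33), (33, HND, 6), (33, NRT, 2), (33, NRT, 30), (33, NRT, 32), (33, NRT, 33), (33, NRT, 8), (39, LHR, 21), (39, LHR, 39), (6, HND, 33), (6, HND, 6), (8, NRT, 2), (8, NRT, 30), (8, NRT, 32), (8, NRT, 33), (8, NRT, 8)}
Filtering on pid < pid2 leaves {(2, NRT, 30), (2, NRT, 32), (2, NRT, 33), (2, NRT, 8), (21, LHR, 39), (30, NRT, 32), (30, NRT, 33), (32, NRT, 33), (6, HND, 33), (8, NRT, 30), (8, NRT, 32), (8, NRT, 33)}.
Projecting to pid2, pid: {(30, 2), (30, 8), (32, 2), (32, 30), (32, 8), (33, 2), (33, 30), (33, 32), (33, 6), (33, 8), (39, 21), (8, 2)}

{(30, 2), (30, 8), (32, 2), (32, 30), (32, 8), (33, 2), (33, 30), (33, 32), (33, 6), (33, 8), (39, 21), (8, 2)}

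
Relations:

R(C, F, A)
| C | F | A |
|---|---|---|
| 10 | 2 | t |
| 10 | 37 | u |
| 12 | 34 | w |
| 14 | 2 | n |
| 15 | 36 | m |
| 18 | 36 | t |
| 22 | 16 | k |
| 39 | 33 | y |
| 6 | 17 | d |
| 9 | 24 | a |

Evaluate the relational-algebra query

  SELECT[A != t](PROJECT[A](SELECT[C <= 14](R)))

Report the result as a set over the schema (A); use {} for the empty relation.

Selection C <= 14: {(10, 2, t), (10, 37, u), (12, 34, w), (14, 2, n), (6, 17, d), (9, 24, a)}
Keep only column(s) A: {a, d, n, t, u, w}
Selection A != t: {a, d, n, u, w}

{a, d, n, u, w}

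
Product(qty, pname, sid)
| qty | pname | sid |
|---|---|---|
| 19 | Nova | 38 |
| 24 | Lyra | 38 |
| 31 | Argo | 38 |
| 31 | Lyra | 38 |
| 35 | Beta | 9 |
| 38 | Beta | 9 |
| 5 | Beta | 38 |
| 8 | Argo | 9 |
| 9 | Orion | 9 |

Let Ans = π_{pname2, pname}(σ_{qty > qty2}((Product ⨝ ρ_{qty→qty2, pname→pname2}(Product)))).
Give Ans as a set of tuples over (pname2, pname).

ρ[qty→qty2, pname→pname2]: schema becomes (qty2, pname2, sid); tuples unchanged.
Product ⋈ ρ_{qty→qty2, pname→pname2}(Product) (natural join on sid): {(19, Nova, 38, 19, Nova), (19, Nova, 38, 24, Lyra), (19, Nova, 38, 31, Argo), (19, Nova, 38, 31, Lyra), (19, Nova, 38, 5, Beta), (24, Lyra, 38, 19, Nova), (24, Lyra, 38, 24, Lyra), (24, Lyra, 38, 31, Argo), (24, Lyra, 38, 31, Lyra), (24, Lyra, 38, 5, Beta), (31, Argo, 38, 19, Nova), (31, Argo, 38, 24, Lyra), (31, Argo, 38, 31, Argo), (31, Argo, 38, 31, Lyra), (31, Argo, 38, 5, Beta), (31, Lyra, 38, 19, Nova), (31, Lyra, 38, 24, Lyra), (31, Lyra, 38, 31, Argo), (31, Lyra, 38, 31, Lyra), (31, Lyra, 38, 5, Beta), (35, Beta, 9, 35, Beta), (35, Beta, 9, 38, Beta), (35, Beta, 9, 8, Argo), (35, Beta, 9, 9, Orion), (38, Beta, 9, 35, Beta), (38, Beta, 9, 38, Beta), (38, Beta, 9, 8, Argo), (38, Beta, 9, 9, Orion), (5, Beta, 38, 19, Nova), (5, Beta, 38, 24, Lyra), (5, Beta, 38, 31, Argo), (5, Beta, 38, 31, Lyra), (5, Beta, 38, 5, Beta), (8, Argo, 9, 35, Beta), (8, Argo, 9, 38, Beta), (8, Argo, 9, 8, Argo), (8, Argo, 9, 9, Orion), (9, Orion, 9, 35, Beta), (9, Orion, 9, 38, Beta), (9, Orion, 9, 8, Argo), (9, Orion, 9, 9, Orion)}
Selection qty > qty2: {(19, Nova, 38, 5, Beta), (24, Lyra, 38, 19, Nova), (24, Lyra, 38, 5, Beta), (31, Argo, 38, 19, Nova), (31, Argo, 38, 24, Lyra), (31, Argo, 38, 5, Beta), (31, Lyra, 38, 19, Nova), (31, Lyra, 38, 24, Lyra), (31, Lyra, 38, 5, Beta), (35, Beta, 9, 8, Argo), (35, Beta, 9, 9, Orion), (38, Beta, 9, 35, Beta), (38, Beta, 9, 8, Argo), (38, Beta, 9, 9, Orion), (9, Orion, 9, 8, Argo)}
Keep only column(s) pname2, pname (4 duplicate(s) eliminated): {(Argo, Beta), (Argo, Orion), (Beta, Argo), (Beta, Beta), (Beta, Lyra), (Beta, Nova), (Lyra, Argo), (Lyra, Lyra), (Nova, Argo), (Nova, Lyra), (Orion, Beta)}

{(Argo, Beta), (Argo, Orion), (Beta, Argo), (Beta, Beta), (Beta, Lyra), (Beta, Nova), (Lyra, Argo), (Lyra, Lyra), (Nova, Argo), (Nova, Lyra), (Orion, Beta)}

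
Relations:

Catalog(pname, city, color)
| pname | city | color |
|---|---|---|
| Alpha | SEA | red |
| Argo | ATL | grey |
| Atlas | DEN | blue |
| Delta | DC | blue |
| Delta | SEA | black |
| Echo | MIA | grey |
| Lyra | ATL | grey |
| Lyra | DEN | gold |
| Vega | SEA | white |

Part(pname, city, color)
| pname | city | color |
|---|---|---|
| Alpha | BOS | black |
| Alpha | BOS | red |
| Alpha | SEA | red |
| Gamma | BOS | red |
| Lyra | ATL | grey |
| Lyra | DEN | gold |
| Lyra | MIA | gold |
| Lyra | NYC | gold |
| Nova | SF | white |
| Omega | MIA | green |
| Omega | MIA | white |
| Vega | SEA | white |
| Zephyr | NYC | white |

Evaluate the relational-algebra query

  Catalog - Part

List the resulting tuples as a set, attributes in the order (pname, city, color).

{(Argo, ATL, grey), (Atlas, DEN, blue), (Delta, DC, blue), (Delta, SEA, black), (Echo, MIA, grey)}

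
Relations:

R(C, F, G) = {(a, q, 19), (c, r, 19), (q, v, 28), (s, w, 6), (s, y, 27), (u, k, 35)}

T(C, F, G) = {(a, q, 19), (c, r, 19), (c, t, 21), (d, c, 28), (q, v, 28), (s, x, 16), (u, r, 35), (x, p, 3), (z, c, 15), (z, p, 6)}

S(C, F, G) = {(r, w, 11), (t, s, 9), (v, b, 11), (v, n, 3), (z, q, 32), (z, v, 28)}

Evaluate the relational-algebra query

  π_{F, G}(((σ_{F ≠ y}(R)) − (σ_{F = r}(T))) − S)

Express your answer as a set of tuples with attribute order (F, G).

Apply σ_{F ≠ y}; surviving tuples: {(a, q, 19), (c, r, 19), (q, v, 28), (s, w, 6), (u, k, 35)}
Apply σ_{F = r}; surviving tuples: {(c, r, 19), (u, r, 35)}
Difference: {(a, q, 19), (c, r, 19), (q, v, 28), (s, w, 6), (u, k, 35)} with {(c, r, 19), (u, r, 35)} → {(a, q, 19), (q, v, 28), (s, w, 6), (u, k, 35)}
Difference: {(a, q, 19), (q, v, 28), (s, w, 6), (u, k, 35)} with {(r, w, 11), (t, s, 9), (v, b, 11), (v, n, 3), (z, q, 32), (z, v, 28)} → {(a, q, 19), (q, v, 28), (s, w, 6), (u, k, 35)}
π_{F, G} gives {(k, 35), (q, 19), (v, 28), (w, 6)}.

{(k, 35), (q, 19), (v, 28), (w, 6)}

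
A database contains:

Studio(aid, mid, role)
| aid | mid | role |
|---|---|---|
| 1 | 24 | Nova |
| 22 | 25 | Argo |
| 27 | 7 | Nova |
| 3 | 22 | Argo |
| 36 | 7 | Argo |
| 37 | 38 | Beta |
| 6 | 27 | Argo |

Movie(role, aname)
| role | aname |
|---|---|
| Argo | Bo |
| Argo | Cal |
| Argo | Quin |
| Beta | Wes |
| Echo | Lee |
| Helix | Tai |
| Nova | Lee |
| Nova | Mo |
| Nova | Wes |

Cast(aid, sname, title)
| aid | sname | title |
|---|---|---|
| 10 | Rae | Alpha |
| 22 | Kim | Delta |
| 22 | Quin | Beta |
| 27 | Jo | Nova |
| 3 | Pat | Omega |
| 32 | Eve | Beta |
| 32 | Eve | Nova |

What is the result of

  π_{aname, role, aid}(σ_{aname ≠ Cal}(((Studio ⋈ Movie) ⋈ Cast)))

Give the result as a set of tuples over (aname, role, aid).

{(Bo, Argo, 22), (Bo, Argo, 3), (Lee, Nova, 27), (Mo, Nova, 27), (Quin, Argo, 22), (Quin, Argo, 3), (Wes, Nova, 27)}

Natural join on role: {(1, 24, Nova, Lee), (1, 24, Nova, Mo), (1, 24, Nova, Wes), (22, 25, Argo, Bo), (22, 25, Argo, Cal), (22, 25, Argo, Quin), (27, 7, Nova, Lee), (27, 7, Nova, Mo), (27, 7, Nova, Wes), (3, 22, Argo, Bo), (3, 22, Argo, Cal), (3, 22, Argo, Quin), (36, 7, Argo, Bo), (36, 7, Argo, Cal), (36, 7, Argo, Quin), (37, 38, Beta, Wes), (6, 27, Argo, Bo), (6, 27, Argo, Cal), (6, 27, Argo, Quin)}
Natural join on aid: {(22, 25, Argo, Bo, Kim, Delta), (22, 25, Argo, Bo, Quin, Beta), (22, 25, Argo, Cal, Kim, Delta), (22, 25, Argo, Cal, Quin, Beta), (22, 25, Argo, Quin, Kim, Delta), (22, 25, Argo, Quin, Quin, Beta), (27, 7, Nova, Lee, Jo, Nova), (27, 7, Nova, Mo, Jo, Nova), (27, 7, Nova, Wes, Jo, Nova), (3, 22, Argo, Bo, Pat, Omega), (3, 22, Argo, Cal, Pat, Omega), (3, 22, Argo, Quin, Pat, Omega)}
Selection aname ≠ Cal: {(22, 25, Argo, Bo, Kim, Delta), (22, 25, Argo, Bo, Quin, Beta), (22, 25, Argo, Quin, Kim, Delta), (22, 25, Argo, Quin, Quin, Beta), (27, 7, Nova, Lee, Jo, Nova), (27, 7, Nova, Mo, Jo, Nova), (27, 7, Nova, Wes, Jo, Nova), (3, 22, Argo, Bo, Pat, Omega), (3, 22, Argo, Quin, Pat, Omega)}
Projecting to aname, role, aid (2 duplicate(s) eliminated): {(Bo, Argo, 22), (Bo, Argo, 3), (Lee, Nova, 27), (Mo, Nova, 27), (Quin, Argo, 22), (Quin, Argo, 3), (Wes, Nova, 27)}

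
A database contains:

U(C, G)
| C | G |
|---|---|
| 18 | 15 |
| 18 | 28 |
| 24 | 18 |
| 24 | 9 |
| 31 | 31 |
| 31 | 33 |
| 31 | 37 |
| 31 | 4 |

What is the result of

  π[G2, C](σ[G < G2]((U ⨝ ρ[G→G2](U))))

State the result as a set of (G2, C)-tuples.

{(18, 24), (28, 18), (31, 31), (33, 31), (37, 31)}

ρ[G→G2]: schema becomes (C, G2); tuples unchanged.
Natural join on C: {(18, 15, 15), (18, 15, 28), (18, 28, 15), (18, 28, 28), (24, 18, 18), (24, 18, 9), (24, 9, 18), (24, 9, 9), (31, 31, 31), (31, 31, 33), (31, 31, 37), (31, 31, 4), (31, 33, 31), (31, 33, 33), (31, 33, 37), (31, 33, 4), (31, 37, 31), (31, 37, 33), (31, 37, 37), (31, 37, 4), (31, 4, 31), (31, 4, 33), (31, 4, 37), (31, 4, 4)}
Filtering on G < G2 leaves {(18, 15, 28), (24, 9, 18), (31, 31, 33), (31, 31, 37), (31, 33, 37), (31, 4, 31), (31, 4, 33), (31, 4, 37)}.
Projecting to G2, C (3 duplicate(s) eliminated): {(18, 24), (28, 18), (31, 31), (33, 31), (37, 31)}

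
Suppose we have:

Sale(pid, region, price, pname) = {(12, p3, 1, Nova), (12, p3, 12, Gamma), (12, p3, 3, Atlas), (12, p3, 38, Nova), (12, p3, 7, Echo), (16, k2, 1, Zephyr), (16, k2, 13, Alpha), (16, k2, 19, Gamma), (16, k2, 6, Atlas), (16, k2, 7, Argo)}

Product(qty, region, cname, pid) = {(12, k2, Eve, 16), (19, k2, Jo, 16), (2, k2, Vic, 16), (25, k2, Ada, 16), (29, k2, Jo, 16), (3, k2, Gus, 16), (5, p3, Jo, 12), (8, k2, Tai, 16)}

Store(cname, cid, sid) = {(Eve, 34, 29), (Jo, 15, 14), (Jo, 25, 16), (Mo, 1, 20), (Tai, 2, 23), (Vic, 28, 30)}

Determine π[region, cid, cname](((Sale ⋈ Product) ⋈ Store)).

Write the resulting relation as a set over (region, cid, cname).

Joining Sale and Product on pid, region yields {(12, p3, 1, Nova, 5, Jo), (12, p3, 12, Gamma, 5, Jo), (12, p3, 3, Atlas, 5, Jo), (12, p3, 38, Nova, 5, Jo), (12, p3, 7, Echo, 5, Jo), (16, k2, 1, Zephyr, 12, Eve), (16, k2, 1, Zephyr, 19, Jo), (16, k2, 1, Zephyr, 2, Vic), (16, k2, 1, Zephyr, 25, Ada), (16, k2, 1, Zephyr, 29, Jo), (16, k2, 1, Zephyr, 3, Gus), (16, k2, 1, Zephyr, 8, Tai), (16, k2, 13, Alpha, 12, Eve), (16, k2, 13, Alpha, 19, Jo), (16, k2, 13, Alpha, 2, Vic), (16, k2, 13, Alpha, 25, Ada), (16, k2, 13, Alpha, 29, Jo), (16, k2, 13, Alpha, 3, Gus), (16, k2, 13, Alpha, 8, Tai), (16, k2, 19, Gamma, 12, Eve), (16, k2, 19, Gamma, 19, Jo), (16, k2, 19, Gamma, 2, Vic), (16, k2, 19, Gamma, 25, Ada), (16, k2, 19, Gamma, 29, Jo), (16, k2, 19, Gamma, 3, Gus), (16, k2, 19, Gamma, 8, Tai), (16, k2, 6, Atlas, 12, Eve), (16, k2, 6, Atlas, 19, Jo), (16, k2, 6, Atlas, 2, Vic), (16, k2, 6, Atlas, 25, Ada), (16, k2, 6, Atlas, 29, Jo), (16, k2, 6, Atlas, 3, Gus), (16, k2, 6, Atlas, 8, Tai), (16, k2, 7, Argo, 12, Eve), (16, k2, 7, Argo, 19, Jo), (16, k2, 7, Argo, 2, Vic), (16, k2, 7, Argo, 25, Ada), (16, k2, 7, Argo, 29, Jo), (16, k2, 7, Argo, 3, Gus), (16, k2, 7, Argo, 8, Tai)}.
Joining (Sale ⋈ Product) and Store on cname yields {(12, p3, 1, Nova, 5, Jo, 15, 14), (12, p3, 1, Nova, 5, Jo, 25, 16), (12, p3, 12, Gamma, 5, Jo, 15, 14), (12, p3, 12, Gamma, 5, Jo, 25, 16), (12, p3, 3, Atlas, 5, Jo, 15, 14), (12, p3, 3, Atlas, 5, Jo, 25, 16), (12, p3, 38, Nova, 5, Jo, 15, 14), (12, p3, 38, Nova, 5, Jo, 25, 16), (12, p3, 7, Echo, 5, Jo, 15, 14), (12, p3, 7, Echo, 5, Jo, 25, 16), (16, k2, 1, Zephyr, 12, Eve, 34, 29), (16, k2, 1, Zephyr, 19, Jo, 15, 14), (16, k2, 1, Zephyr, 19, Jo, 25, 16), (16, k2, 1, Zephyr, 2, Vic, 28, 30), (16, k2, 1, Zephyr, 29, Jo, 15, 14), (16, k2, 1, Zephyr, 29, Jo, 25, 16), (16, k2, 1, Zephyr, 8, Tai, 2, 23), (16, k2, 13, Alpha, 12, Eve, 34, 29), (16, k2, 13, Alpha, 19, Jo, 15, 14), (16, k2, 13, Alpha, 19, Jo, 25, 16), (16, k2, 13, Alpha, 2, Vic, 28, 30), (16, k2, 13, Alpha, 29, Jo, 15, 14), (16, k2, 13, Alpha, 29, Jo, 25, 16), (16, k2, 13, Alpha, 8, Tai, 2, 23), (16, k2, 19, Gamma, 12, Eve, 34, 29), (16, k2, 19, Gamma, 19, Jo, 15, 14), (16, k2, 19, Gamma, 19, Jo, 25, 16), (16, k2, 19, Gamma, 2, Vic, 28, 30), (16, k2, 19, Gamma, 29, Jo, 15, 14), (16, k2, 19, Gamma, 29, Jo, 25, 16), (16, k2, 19, Gamma, 8, Tai, 2, 23), (16, k2, 6, Atlas, 12, Eve, 34, 29), (16, k2, 6, Atlas, 19, Jo, 15, 14), (16, k2, 6, Atlas, 19, Jo, 25, 16), (16, k2, 6, Atlas, 2, Vic, 28, 30), (16, k2, 6, Atlas, 29, Jo, 15, 14), (16, k2, 6, Atlas, 29, Jo, 25, 16), (16, k2, 6, Atlas, 8, Tai, 2, 23), (16, k2, 7, Argo, 12, Eve, 34, 29), (16, k2, 7, Argo, 19, Jo, 15, 14), (16, k2, 7, Argo, 19, Jo, 25, 16), (16, k2, 7, Argo, 2, Vic, 28, 30), (16, k2, 7, Argo, 29, Jo, 15, 14), (16, k2, 7, Argo, 29, Jo, 25, 16), (16, k2, 7, Argo, 8, Tai, 2, 23)}.
Projecting to region, cid, cname (38 duplicate(s) eliminated): {(k2, 15, Jo), (k2, 2, Tai), (k2, 25, Jo), (k2, 28, Vic), (k2, 34, Eve), (p3, 15, Jo), (p3, 25, Jo)}

{(k2, 15, Jo), (k2, 2, Tai), (k2, 25, Jo), (k2, 28, Vic), (k2, 34, Eve), (p3, 15, Jo), (p3, 25, Jo)}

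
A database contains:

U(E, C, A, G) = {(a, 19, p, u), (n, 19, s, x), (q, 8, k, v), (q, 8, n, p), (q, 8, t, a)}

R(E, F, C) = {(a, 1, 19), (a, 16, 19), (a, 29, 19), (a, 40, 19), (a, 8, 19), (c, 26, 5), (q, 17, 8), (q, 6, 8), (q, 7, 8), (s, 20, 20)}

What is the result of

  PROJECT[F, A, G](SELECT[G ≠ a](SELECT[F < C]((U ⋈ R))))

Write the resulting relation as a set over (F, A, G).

{(1, p, u), (16, p, u), (6, k, v), (6, n, p), (7, k, v), (7, n, p), (8, p, u)}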